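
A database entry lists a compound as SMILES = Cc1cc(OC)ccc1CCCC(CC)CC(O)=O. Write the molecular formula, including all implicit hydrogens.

C16H24O3

Walk through each heavy atom and fill implicit hydrogens from standard valence (C 4, N 3, O 2, S 2, halogen 1); for lowercase aromatic atoms, an aromatic c carries 1 H when it has two neighbours and 0 H with three, and aromatic n carries 0 H:
  atom 1: C, bond orders sum to 1 (valence 4) → 3 H
  atom 2: aromatic c, 3 neighbours → 0 H
  atom 3: aromatic c, 2 neighbours → 1 H
  atom 4: aromatic c, 3 neighbours → 0 H
  atom 5: O, bond orders sum to 2 (valence 2) → 0 H
  atom 6: C, bond orders sum to 1 (valence 4) → 3 H
  atom 7: aromatic c, 2 neighbours → 1 H
  atom 8: aromatic c, 2 neighbours → 1 H
  atom 9: aromatic c, 3 neighbours → 0 H
  atom 10: C, bond orders sum to 2 (valence 4) → 2 H
  atom 11: C, bond orders sum to 2 (valence 4) → 2 H
  atom 12: C, bond orders sum to 2 (valence 4) → 2 H
  atom 13: C, bond orders sum to 3 (valence 4) → 1 H
  atom 14: C, bond orders sum to 2 (valence 4) → 2 H
  atom 15: C, bond orders sum to 1 (valence 4) → 3 H
  atom 16: C, bond orders sum to 2 (valence 4) → 2 H
  atom 17: C, bond orders sum to 4 (valence 4) → 0 H
  atom 18: O, bond orders sum to 1 (valence 2) → 1 H
  atom 19: O, bond orders sum to 2 (valence 2) → 0 H
Totals → C:16, H:24, O:3.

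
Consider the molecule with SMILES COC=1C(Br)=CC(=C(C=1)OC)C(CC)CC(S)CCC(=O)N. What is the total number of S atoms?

Scan the SMILES for S atoms (remember two-letter symbols like Cl and Br are single atoms).
Sulfur count: 1.

1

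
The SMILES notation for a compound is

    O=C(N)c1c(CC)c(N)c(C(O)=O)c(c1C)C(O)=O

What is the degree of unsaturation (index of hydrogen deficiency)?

Molecular formula: C12H14N2O5.
DoU = (2C + 2 + N − H − X) / 2, where X is the halogen count and O/S are ignored.
    = (2·12 + 2 + 2 − 14 − 0) / 2 = 14 / 2 = 7.

7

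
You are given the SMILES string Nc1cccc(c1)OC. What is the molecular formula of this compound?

Walk through each heavy atom and fill implicit hydrogens from standard valence (C 4, N 3, O 2, S 2, halogen 1); for lowercase aromatic atoms, an aromatic c carries 1 H when it has two neighbours and 0 H with three, and aromatic n carries 0 H:
  atom 1: N, bond orders sum to 1 (valence 3) → 2 H
  atom 2: aromatic c, 3 neighbours → 0 H
  atom 3: aromatic c, 2 neighbours → 1 H
  atom 4: aromatic c, 2 neighbours → 1 H
  atom 5: aromatic c, 2 neighbours → 1 H
  atom 6: aromatic c, 3 neighbours → 0 H
  atom 7: aromatic c, 2 neighbours → 1 H
  atom 8: O, bond orders sum to 2 (valence 2) → 0 H
  atom 9: C, bond orders sum to 1 (valence 4) → 3 H
Totals → C:7, H:9, N:1, O:1.

C7H9NO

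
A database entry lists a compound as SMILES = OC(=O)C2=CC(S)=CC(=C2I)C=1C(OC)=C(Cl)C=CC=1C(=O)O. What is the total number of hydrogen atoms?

Walk through each heavy atom and fill implicit hydrogens from standard valence (C 4, N 3, O 2, S 2, halogen 1):
  atom 1: O, bond orders sum to 1 (valence 2) → 1 H
  atom 2: C, bond orders sum to 4 (valence 4) → 0 H
  atom 3: O, bond orders sum to 2 (valence 2) → 0 H
  atom 4: C, bond orders sum to 4 (valence 4) → 0 H
  atom 5: C, bond orders sum to 3 (valence 4) → 1 H
  atom 6: C, bond orders sum to 4 (valence 4) → 0 H
  atom 7: S, bond orders sum to 1 (valence 2) → 1 H
  atom 8: C, bond orders sum to 3 (valence 4) → 1 H
  atom 9: C, bond orders sum to 4 (valence 4) → 0 H
  atom 10: C, bond orders sum to 4 (valence 4) → 0 H
  atom 11: I (halogen, monovalent) → 0 H
  atom 12: C, bond orders sum to 4 (valence 4) → 0 H
  atom 13: C, bond orders sum to 4 (valence 4) → 0 H
  atom 14: O, bond orders sum to 2 (valence 2) → 0 H
  atom 15: C, bond orders sum to 1 (valence 4) → 3 H
  atom 16: C, bond orders sum to 4 (valence 4) → 0 H
  atom 17: Cl (halogen, monovalent) → 0 H
  atom 18: C, bond orders sum to 3 (valence 4) → 1 H
  atom 19: C, bond orders sum to 3 (valence 4) → 1 H
  atom 20: C, bond orders sum to 4 (valence 4) → 0 H
  atom 21: C, bond orders sum to 4 (valence 4) → 0 H
  atom 22: O, bond orders sum to 2 (valence 2) → 0 H
  atom 23: O, bond orders sum to 1 (valence 2) → 1 H
Total hydrogens: 10.

10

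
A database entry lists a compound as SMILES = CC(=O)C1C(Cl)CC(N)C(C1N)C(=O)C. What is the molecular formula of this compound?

C10H17ClN2O2

Walk through each heavy atom and fill implicit hydrogens from standard valence (C 4, N 3, O 2, S 2, halogen 1):
  atom 1: C, bond orders sum to 1 (valence 4) → 3 H
  atom 2: C, bond orders sum to 4 (valence 4) → 0 H
  atom 3: O, bond orders sum to 2 (valence 2) → 0 H
  atom 4: C, bond orders sum to 3 (valence 4) → 1 H
  atom 5: C, bond orders sum to 3 (valence 4) → 1 H
  atom 6: Cl (halogen, monovalent) → 0 H
  atom 7: C, bond orders sum to 2 (valence 4) → 2 H
  atom 8: C, bond orders sum to 3 (valence 4) → 1 H
  atom 9: N, bond orders sum to 1 (valence 3) → 2 H
  atom 10: C, bond orders sum to 3 (valence 4) → 1 H
  atom 11: C, bond orders sum to 3 (valence 4) → 1 H
  atom 12: N, bond orders sum to 1 (valence 3) → 2 H
  atom 13: C, bond orders sum to 4 (valence 4) → 0 H
  atom 14: O, bond orders sum to 2 (valence 2) → 0 H
  atom 15: C, bond orders sum to 1 (valence 4) → 3 H
Totals → C:10, H:17, Cl:1, N:2, O:2.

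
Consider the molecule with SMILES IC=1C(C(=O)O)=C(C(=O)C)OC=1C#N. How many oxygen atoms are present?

4

Scan the SMILES for O atoms (remember two-letter symbols like Cl and Br are single atoms).
Oxygen count: 4.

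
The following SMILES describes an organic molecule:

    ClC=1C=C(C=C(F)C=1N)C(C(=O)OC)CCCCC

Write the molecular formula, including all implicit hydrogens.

Walk through each heavy atom and fill implicit hydrogens from standard valence (C 4, N 3, O 2, S 2, halogen 1):
  atom 1: Cl (halogen, monovalent) → 0 H
  atom 2: C, bond orders sum to 4 (valence 4) → 0 H
  atom 3: C, bond orders sum to 3 (valence 4) → 1 H
  atom 4: C, bond orders sum to 4 (valence 4) → 0 H
  atom 5: C, bond orders sum to 3 (valence 4) → 1 H
  atom 6: C, bond orders sum to 4 (valence 4) → 0 H
  atom 7: F (halogen, monovalent) → 0 H
  atom 8: C, bond orders sum to 4 (valence 4) → 0 H
  atom 9: N, bond orders sum to 1 (valence 3) → 2 H
  atom 10: C, bond orders sum to 3 (valence 4) → 1 H
  atom 11: C, bond orders sum to 4 (valence 4) → 0 H
  atom 12: O, bond orders sum to 2 (valence 2) → 0 H
  atom 13: O, bond orders sum to 2 (valence 2) → 0 H
  atom 14: C, bond orders sum to 1 (valence 4) → 3 H
  atom 15: C, bond orders sum to 2 (valence 4) → 2 H
  atom 16: C, bond orders sum to 2 (valence 4) → 2 H
  atom 17: C, bond orders sum to 2 (valence 4) → 2 H
  atom 18: C, bond orders sum to 2 (valence 4) → 2 H
  atom 19: C, bond orders sum to 1 (valence 4) → 3 H
Totals → C:14, H:19, Cl:1, F:1, N:1, O:2.
In Hill order: C14H19ClFNO2.

C14H19ClFNO2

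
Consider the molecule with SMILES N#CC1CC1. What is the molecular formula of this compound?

C4H5N

Walk through each heavy atom and fill implicit hydrogens from standard valence (C 4, N 3, O 2, S 2, halogen 1):
  atom 1: N, bond orders sum to 3 (valence 3) → 0 H
  atom 2: C, bond orders sum to 4 (valence 4) → 0 H
  atom 3: C, bond orders sum to 3 (valence 4) → 1 H
  atom 4: C, bond orders sum to 2 (valence 4) → 2 H
  atom 5: C, bond orders sum to 2 (valence 4) → 2 H
Totals → C:4, H:5, N:1.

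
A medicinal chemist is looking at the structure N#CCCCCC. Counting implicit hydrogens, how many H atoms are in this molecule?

Walk through each heavy atom and fill implicit hydrogens from standard valence (C 4, N 3, O 2, S 2, halogen 1):
  atom 1: N, bond orders sum to 3 (valence 3) → 0 H
  atom 2: C, bond orders sum to 4 (valence 4) → 0 H
  atom 3: C, bond orders sum to 2 (valence 4) → 2 H
  atom 4: C, bond orders sum to 2 (valence 4) → 2 H
  atom 5: C, bond orders sum to 2 (valence 4) → 2 H
  atom 6: C, bond orders sum to 2 (valence 4) → 2 H
  atom 7: C, bond orders sum to 1 (valence 4) → 3 H
Total hydrogens: 11.

11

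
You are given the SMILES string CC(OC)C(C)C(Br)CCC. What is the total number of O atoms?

1

Scan the SMILES for O atoms (remember two-letter symbols like Cl and Br are single atoms).
Oxygen count: 1.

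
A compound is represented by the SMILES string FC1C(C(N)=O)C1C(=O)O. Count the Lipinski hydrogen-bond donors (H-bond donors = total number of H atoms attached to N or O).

3

Donors: find every N or O and count the H atoms it carries.
  atom 5 (N): bond orders sum to 1 → 2 H
  atom 6 (O): bond orders sum to 2 → 0 H
  atom 9 (O): bond orders sum to 2 → 0 H
  atom 10 (O): bond orders sum to 1 → 1 H
Lipinski HBD = 3.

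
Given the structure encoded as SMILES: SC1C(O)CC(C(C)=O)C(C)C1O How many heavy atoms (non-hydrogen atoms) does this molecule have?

Every atom symbol written in the SMILES (organic subset) is one heavy atom; implicit H are not written.
Heavy atoms by element → C:9, O:3, S:1.
Total: 13.

13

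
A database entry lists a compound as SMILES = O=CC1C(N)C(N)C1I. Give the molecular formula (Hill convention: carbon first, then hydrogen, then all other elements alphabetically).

Walk through each heavy atom and fill implicit hydrogens from standard valence (C 4, N 3, O 2, S 2, halogen 1):
  atom 1: O, bond orders sum to 2 (valence 2) → 0 H
  atom 2: C, bond orders sum to 3 (valence 4) → 1 H
  atom 3: C, bond orders sum to 3 (valence 4) → 1 H
  atom 4: C, bond orders sum to 3 (valence 4) → 1 H
  atom 5: N, bond orders sum to 1 (valence 3) → 2 H
  atom 6: C, bond orders sum to 3 (valence 4) → 1 H
  atom 7: N, bond orders sum to 1 (valence 3) → 2 H
  atom 8: C, bond orders sum to 3 (valence 4) → 1 H
  atom 9: I (halogen, monovalent) → 0 H
Totals → C:5, H:9, I:1, N:2, O:1.

C5H9IN2O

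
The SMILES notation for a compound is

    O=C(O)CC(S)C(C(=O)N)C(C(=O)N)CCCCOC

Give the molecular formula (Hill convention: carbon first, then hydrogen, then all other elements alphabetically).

C12H22N2O5S

Walk through each heavy atom and fill implicit hydrogens from standard valence (C 4, N 3, O 2, S 2, halogen 1):
  atom 1: O, bond orders sum to 2 (valence 2) → 0 H
  atom 2: C, bond orders sum to 4 (valence 4) → 0 H
  atom 3: O, bond orders sum to 1 (valence 2) → 1 H
  atom 4: C, bond orders sum to 2 (valence 4) → 2 H
  atom 5: C, bond orders sum to 3 (valence 4) → 1 H
  atom 6: S, bond orders sum to 1 (valence 2) → 1 H
  atom 7: C, bond orders sum to 3 (valence 4) → 1 H
  atom 8: C, bond orders sum to 4 (valence 4) → 0 H
  atom 9: O, bond orders sum to 2 (valence 2) → 0 H
  atom 10: N, bond orders sum to 1 (valence 3) → 2 H
  atom 11: C, bond orders sum to 3 (valence 4) → 1 H
  atom 12: C, bond orders sum to 4 (valence 4) → 0 H
  atom 13: O, bond orders sum to 2 (valence 2) → 0 H
  atom 14: N, bond orders sum to 1 (valence 3) → 2 H
  atom 15: C, bond orders sum to 2 (valence 4) → 2 H
  atom 16: C, bond orders sum to 2 (valence 4) → 2 H
  atom 17: C, bond orders sum to 2 (valence 4) → 2 H
  atom 18: C, bond orders sum to 2 (valence 4) → 2 H
  atom 19: O, bond orders sum to 2 (valence 2) → 0 H
  atom 20: C, bond orders sum to 1 (valence 4) → 3 H
Totals → C:12, H:22, N:2, O:5, S:1.
In Hill order: C12H22N2O5S.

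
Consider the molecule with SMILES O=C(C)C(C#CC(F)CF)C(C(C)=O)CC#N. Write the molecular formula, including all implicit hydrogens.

C12H13F2NO2

Walk through each heavy atom and fill implicit hydrogens from standard valence (C 4, N 3, O 2, S 2, halogen 1):
  atom 1: O, bond orders sum to 2 (valence 2) → 0 H
  atom 2: C, bond orders sum to 4 (valence 4) → 0 H
  atom 3: C, bond orders sum to 1 (valence 4) → 3 H
  atom 4: C, bond orders sum to 3 (valence 4) → 1 H
  atom 5: C, bond orders sum to 4 (valence 4) → 0 H
  atom 6: C, bond orders sum to 4 (valence 4) → 0 H
  atom 7: C, bond orders sum to 3 (valence 4) → 1 H
  atom 8: F (halogen, monovalent) → 0 H
  atom 9: C, bond orders sum to 2 (valence 4) → 2 H
  atom 10: F (halogen, monovalent) → 0 H
  atom 11: C, bond orders sum to 3 (valence 4) → 1 H
  atom 12: C, bond orders sum to 4 (valence 4) → 0 H
  atom 13: C, bond orders sum to 1 (valence 4) → 3 H
  atom 14: O, bond orders sum to 2 (valence 2) → 0 H
  atom 15: C, bond orders sum to 2 (valence 4) → 2 H
  atom 16: C, bond orders sum to 4 (valence 4) → 0 H
  atom 17: N, bond orders sum to 3 (valence 3) → 0 H
Totals → C:12, H:13, F:2, N:1, O:2.
In Hill order: C12H13F2NO2.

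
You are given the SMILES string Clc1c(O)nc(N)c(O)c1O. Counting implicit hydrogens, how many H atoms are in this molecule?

Walk through each heavy atom and fill implicit hydrogens from standard valence (C 4, N 3, O 2, S 2, halogen 1); for lowercase aromatic atoms, an aromatic c carries 1 H when it has two neighbours and 0 H with three, and aromatic n carries 0 H:
  atom 1: Cl (halogen, monovalent) → 0 H
  atom 2: aromatic c, 3 neighbours → 0 H
  atom 3: aromatic c, 3 neighbours → 0 H
  atom 4: O, bond orders sum to 1 (valence 2) → 1 H
  atom 5: aromatic n, 2 neighbours → 0 H
  atom 6: aromatic c, 3 neighbours → 0 H
  atom 7: N, bond orders sum to 1 (valence 3) → 2 H
  atom 8: aromatic c, 3 neighbours → 0 H
  atom 9: O, bond orders sum to 1 (valence 2) → 1 H
  atom 10: aromatic c, 3 neighbours → 0 H
  atom 11: O, bond orders sum to 1 (valence 2) → 1 H
Total hydrogens: 5.

5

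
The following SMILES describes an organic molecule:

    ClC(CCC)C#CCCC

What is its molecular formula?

C9H15Cl

Walk through each heavy atom and fill implicit hydrogens from standard valence (C 4, N 3, O 2, S 2, halogen 1):
  atom 1: Cl (halogen, monovalent) → 0 H
  atom 2: C, bond orders sum to 3 (valence 4) → 1 H
  atom 3: C, bond orders sum to 2 (valence 4) → 2 H
  atom 4: C, bond orders sum to 2 (valence 4) → 2 H
  atom 5: C, bond orders sum to 1 (valence 4) → 3 H
  atom 6: C, bond orders sum to 4 (valence 4) → 0 H
  atom 7: C, bond orders sum to 4 (valence 4) → 0 H
  atom 8: C, bond orders sum to 2 (valence 4) → 2 H
  atom 9: C, bond orders sum to 2 (valence 4) → 2 H
  atom 10: C, bond orders sum to 1 (valence 4) → 3 H
Totals → C:9, H:15, Cl:1.
In Hill order: C9H15Cl.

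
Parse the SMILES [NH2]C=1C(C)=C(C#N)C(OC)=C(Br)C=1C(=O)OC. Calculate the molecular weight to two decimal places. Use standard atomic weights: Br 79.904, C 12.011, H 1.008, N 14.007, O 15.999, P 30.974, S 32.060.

299.12 g/mol

First, the molecular formula is C11H11BrN2O3 (counting implicit H from valence).
  Br: 1 × 79.904 = 79.904
  C: 11 × 12.011 = 132.121
  H: 11 × 1.008 = 11.088
  N: 2 × 14.007 = 28.014
  O: 3 × 15.999 = 47.997
Sum: 1×79.904 + 11×12.011 + 11×1.008 + 2×14.007 + 3×15.999 = 299.124 → 299.12 g/mol.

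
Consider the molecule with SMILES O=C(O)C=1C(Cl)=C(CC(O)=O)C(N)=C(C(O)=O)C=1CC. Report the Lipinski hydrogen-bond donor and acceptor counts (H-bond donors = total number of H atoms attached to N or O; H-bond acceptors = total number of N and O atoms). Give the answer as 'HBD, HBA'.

5, 7

Donors: find every N or O and count the H atoms it carries.
  atom 1 (O): bond orders sum to 2 → 0 H
  atom 3 (O): bond orders sum to 1 → 1 H
  atom 10 (O): bond orders sum to 1 → 1 H
  atom 11 (O): bond orders sum to 2 → 0 H
  atom 13 (N): bond orders sum to 1 → 2 H
  atom 16 (O): bond orders sum to 1 → 1 H
  atom 17 (O): bond orders sum to 2 → 0 H
Lipinski HBD = 5.
Acceptors: N atoms = 1, O atoms = 6 → HBA = 7.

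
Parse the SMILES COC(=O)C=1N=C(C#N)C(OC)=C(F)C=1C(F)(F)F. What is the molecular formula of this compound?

Walk through each heavy atom and fill implicit hydrogens from standard valence (C 4, N 3, O 2, S 2, halogen 1):
  atom 1: C, bond orders sum to 1 (valence 4) → 3 H
  atom 2: O, bond orders sum to 2 (valence 2) → 0 H
  atom 3: C, bond orders sum to 4 (valence 4) → 0 H
  atom 4: O, bond orders sum to 2 (valence 2) → 0 H
  atom 5: C, bond orders sum to 4 (valence 4) → 0 H
  atom 6: N, bond orders sum to 3 (valence 3) → 0 H
  atom 7: C, bond orders sum to 4 (valence 4) → 0 H
  atom 8: C, bond orders sum to 4 (valence 4) → 0 H
  atom 9: N, bond orders sum to 3 (valence 3) → 0 H
  atom 10: C, bond orders sum to 4 (valence 4) → 0 H
  atom 11: O, bond orders sum to 2 (valence 2) → 0 H
  atom 12: C, bond orders sum to 1 (valence 4) → 3 H
  atom 13: C, bond orders sum to 4 (valence 4) → 0 H
  atom 14: F (halogen, monovalent) → 0 H
  atom 15: C, bond orders sum to 4 (valence 4) → 0 H
  atom 16: C, bond orders sum to 4 (valence 4) → 0 H
  atom 17: F (halogen, monovalent) → 0 H
  atom 18: F (halogen, monovalent) → 0 H
  atom 19: F (halogen, monovalent) → 0 H
Totals → C:10, H:6, F:4, N:2, O:3.
In Hill order: C10H6F4N2O3.

C10H6F4N2O3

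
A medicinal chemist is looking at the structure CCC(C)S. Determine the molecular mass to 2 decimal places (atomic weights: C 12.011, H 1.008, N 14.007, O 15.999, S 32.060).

90.18 g/mol

First, the molecular formula is C4H10S (counting implicit H from valence).
  C: 4 × 12.011 = 48.044
  H: 10 × 1.008 = 10.080
  S: 1 × 32.060 = 32.060
Sum: 4×12.011 + 10×1.008 + 1×32.060 = 90.184 → 90.18 g/mol.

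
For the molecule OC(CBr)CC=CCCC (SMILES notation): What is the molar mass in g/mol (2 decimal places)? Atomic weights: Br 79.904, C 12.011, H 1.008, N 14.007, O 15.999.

First, the molecular formula is C8H15BrO (counting implicit H from valence).
  Br: 1 × 79.904 = 79.904
  C: 8 × 12.011 = 96.088
  H: 15 × 1.008 = 15.120
  O: 1 × 15.999 = 15.999
Sum: 1×79.904 + 8×12.011 + 15×1.008 + 1×15.999 = 207.111 → 207.11 g/mol.

207.11 g/mol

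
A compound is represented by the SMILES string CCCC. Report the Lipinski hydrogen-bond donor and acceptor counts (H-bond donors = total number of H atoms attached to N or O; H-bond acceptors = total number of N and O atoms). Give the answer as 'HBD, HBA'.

0, 0

Donors: find every N or O and count the H atoms it carries.
  (no N or O atoms present)
Lipinski HBD = 0.
Acceptors: N atoms = 0, O atoms = 0 → HBA = 0.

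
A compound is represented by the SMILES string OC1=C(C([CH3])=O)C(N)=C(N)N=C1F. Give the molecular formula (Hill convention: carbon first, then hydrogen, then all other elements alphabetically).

C7H8FN3O2

Walk through each heavy atom and fill implicit hydrogens from standard valence (C 4, N 3, O 2, S 2, halogen 1):
  atom 1: O, bond orders sum to 1 (valence 2) → 1 H
  atom 2: C, bond orders sum to 4 (valence 4) → 0 H
  atom 3: C, bond orders sum to 4 (valence 4) → 0 H
  atom 4: C, bond orders sum to 4 (valence 4) → 0 H
  atom 5: C with explicit H count 3
  atom 6: O, bond orders sum to 2 (valence 2) → 0 H
  atom 7: C, bond orders sum to 4 (valence 4) → 0 H
  atom 8: N, bond orders sum to 1 (valence 3) → 2 H
  atom 9: C, bond orders sum to 4 (valence 4) → 0 H
  atom 10: N, bond orders sum to 1 (valence 3) → 2 H
  atom 11: N, bond orders sum to 3 (valence 3) → 0 H
  atom 12: C, bond orders sum to 4 (valence 4) → 0 H
  atom 13: F (halogen, monovalent) → 0 H
Totals → C:7, H:8, F:1, N:3, O:2.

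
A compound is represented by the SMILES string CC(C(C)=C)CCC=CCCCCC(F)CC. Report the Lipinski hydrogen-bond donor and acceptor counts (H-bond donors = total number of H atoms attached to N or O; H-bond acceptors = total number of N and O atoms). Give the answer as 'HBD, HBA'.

0, 0

Donors: find every N or O and count the H atoms it carries.
  (no N or O atoms present)
Lipinski HBD = 0.
Acceptors: N atoms = 0, O atoms = 0 → HBA = 0.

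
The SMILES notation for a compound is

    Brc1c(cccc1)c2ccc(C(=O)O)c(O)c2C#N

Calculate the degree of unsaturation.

11

Molecular formula: C14H8BrNO3.
DoU = (2C + 2 + N − H − X) / 2, where X is the halogen count and O/S are ignored.
    = (2·14 + 2 + 1 − 8 − 1) / 2 = 22 / 2 = 11.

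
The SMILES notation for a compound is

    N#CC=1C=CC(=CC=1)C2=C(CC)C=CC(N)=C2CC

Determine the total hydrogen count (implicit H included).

18

Walk through each heavy atom and fill implicit hydrogens from standard valence (C 4, N 3, O 2, S 2, halogen 1):
  atom 1: N, bond orders sum to 3 (valence 3) → 0 H
  atom 2: C, bond orders sum to 4 (valence 4) → 0 H
  atom 3: C, bond orders sum to 4 (valence 4) → 0 H
  atom 4: C, bond orders sum to 3 (valence 4) → 1 H
  atom 5: C, bond orders sum to 3 (valence 4) → 1 H
  atom 6: C, bond orders sum to 4 (valence 4) → 0 H
  atom 7: C, bond orders sum to 3 (valence 4) → 1 H
  atom 8: C, bond orders sum to 3 (valence 4) → 1 H
  atom 9: C, bond orders sum to 4 (valence 4) → 0 H
  atom 10: C, bond orders sum to 4 (valence 4) → 0 H
  atom 11: C, bond orders sum to 2 (valence 4) → 2 H
  atom 12: C, bond orders sum to 1 (valence 4) → 3 H
  atom 13: C, bond orders sum to 3 (valence 4) → 1 H
  atom 14: C, bond orders sum to 3 (valence 4) → 1 H
  atom 15: C, bond orders sum to 4 (valence 4) → 0 H
  atom 16: N, bond orders sum to 1 (valence 3) → 2 H
  atom 17: C, bond orders sum to 4 (valence 4) → 0 H
  atom 18: C, bond orders sum to 2 (valence 4) → 2 H
  atom 19: C, bond orders sum to 1 (valence 4) → 3 H
Total hydrogens: 18.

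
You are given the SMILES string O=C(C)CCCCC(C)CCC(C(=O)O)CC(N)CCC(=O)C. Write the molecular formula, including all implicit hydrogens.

Walk through each heavy atom and fill implicit hydrogens from standard valence (C 4, N 3, O 2, S 2, halogen 1):
  atom 1: O, bond orders sum to 2 (valence 2) → 0 H
  atom 2: C, bond orders sum to 4 (valence 4) → 0 H
  atom 3: C, bond orders sum to 1 (valence 4) → 3 H
  atom 4: C, bond orders sum to 2 (valence 4) → 2 H
  atom 5: C, bond orders sum to 2 (valence 4) → 2 H
  atom 6: C, bond orders sum to 2 (valence 4) → 2 H
  atom 7: C, bond orders sum to 2 (valence 4) → 2 H
  atom 8: C, bond orders sum to 3 (valence 4) → 1 H
  atom 9: C, bond orders sum to 1 (valence 4) → 3 H
  atom 10: C, bond orders sum to 2 (valence 4) → 2 H
  atom 11: C, bond orders sum to 2 (valence 4) → 2 H
  atom 12: C, bond orders sum to 3 (valence 4) → 1 H
  atom 13: C, bond orders sum to 4 (valence 4) → 0 H
  atom 14: O, bond orders sum to 2 (valence 2) → 0 H
  atom 15: O, bond orders sum to 1 (valence 2) → 1 H
  atom 16: C, bond orders sum to 2 (valence 4) → 2 H
  atom 17: C, bond orders sum to 3 (valence 4) → 1 H
  atom 18: N, bond orders sum to 1 (valence 3) → 2 H
  atom 19: C, bond orders sum to 2 (valence 4) → 2 H
  atom 20: C, bond orders sum to 2 (valence 4) → 2 H
  atom 21: C, bond orders sum to 4 (valence 4) → 0 H
  atom 22: O, bond orders sum to 2 (valence 2) → 0 H
  atom 23: C, bond orders sum to 1 (valence 4) → 3 H
Totals → C:18, H:33, N:1, O:4.
In Hill order: C18H33NO4.

C18H33NO4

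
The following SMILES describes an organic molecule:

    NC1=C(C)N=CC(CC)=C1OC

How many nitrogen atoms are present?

2

Scan the SMILES for N atoms (remember two-letter symbols like Cl and Br are single atoms).
Nitrogen count: 2.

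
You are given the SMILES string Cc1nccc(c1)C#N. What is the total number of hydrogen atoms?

6

Walk through each heavy atom and fill implicit hydrogens from standard valence (C 4, N 3, O 2, S 2, halogen 1); for lowercase aromatic atoms, an aromatic c carries 1 H when it has two neighbours and 0 H with three, and aromatic n carries 0 H:
  atom 1: C, bond orders sum to 1 (valence 4) → 3 H
  atom 2: aromatic c, 3 neighbours → 0 H
  atom 3: aromatic n, 2 neighbours → 0 H
  atom 4: aromatic c, 2 neighbours → 1 H
  atom 5: aromatic c, 2 neighbours → 1 H
  atom 6: aromatic c, 3 neighbours → 0 H
  atom 7: aromatic c, 2 neighbours → 1 H
  atom 8: C, bond orders sum to 4 (valence 4) → 0 H
  atom 9: N, bond orders sum to 3 (valence 3) → 0 H
Total hydrogens: 6.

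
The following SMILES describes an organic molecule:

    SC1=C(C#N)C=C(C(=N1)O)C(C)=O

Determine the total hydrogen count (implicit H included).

Walk through each heavy atom and fill implicit hydrogens from standard valence (C 4, N 3, O 2, S 2, halogen 1):
  atom 1: S, bond orders sum to 1 (valence 2) → 1 H
  atom 2: C, bond orders sum to 4 (valence 4) → 0 H
  atom 3: C, bond orders sum to 4 (valence 4) → 0 H
  atom 4: C, bond orders sum to 4 (valence 4) → 0 H
  atom 5: N, bond orders sum to 3 (valence 3) → 0 H
  atom 6: C, bond orders sum to 3 (valence 4) → 1 H
  atom 7: C, bond orders sum to 4 (valence 4) → 0 H
  atom 8: C, bond orders sum to 4 (valence 4) → 0 H
  atom 9: N, bond orders sum to 3 (valence 3) → 0 H
  atom 10: O, bond orders sum to 1 (valence 2) → 1 H
  atom 11: C, bond orders sum to 4 (valence 4) → 0 H
  atom 12: C, bond orders sum to 1 (valence 4) → 3 H
  atom 13: O, bond orders sum to 2 (valence 2) → 0 H
Total hydrogens: 6.

6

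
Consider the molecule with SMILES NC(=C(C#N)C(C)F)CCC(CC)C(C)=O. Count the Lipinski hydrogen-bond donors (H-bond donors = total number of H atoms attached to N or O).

Donors: find every N or O and count the H atoms it carries.
  atom 1 (N): bond orders sum to 1 → 2 H
  atom 5 (N): bond orders sum to 3 → 0 H
  atom 16 (O): bond orders sum to 2 → 0 H
Lipinski HBD = 2.

2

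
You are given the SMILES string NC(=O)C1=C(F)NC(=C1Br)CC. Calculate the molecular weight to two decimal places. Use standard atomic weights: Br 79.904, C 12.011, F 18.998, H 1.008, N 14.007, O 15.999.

First, the molecular formula is C7H8BrFN2O (counting implicit H from valence).
  Br: 1 × 79.904 = 79.904
  C: 7 × 12.011 = 84.077
  F: 1 × 18.998 = 18.998
  H: 8 × 1.008 = 8.064
  N: 2 × 14.007 = 28.014
  O: 1 × 15.999 = 15.999
Sum: 1×79.904 + 7×12.011 + 1×18.998 + 8×1.008 + 2×14.007 + 1×15.999 = 235.056 → 235.06 g/mol.

235.06 g/mol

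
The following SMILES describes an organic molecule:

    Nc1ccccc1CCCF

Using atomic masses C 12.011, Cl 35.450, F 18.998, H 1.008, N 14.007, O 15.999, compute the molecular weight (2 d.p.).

153.20 g/mol

First, the molecular formula is C9H12FN (counting implicit H from valence).
  C: 9 × 12.011 = 108.099
  F: 1 × 18.998 = 18.998
  H: 12 × 1.008 = 12.096
  N: 1 × 14.007 = 14.007
Sum: 9×12.011 + 1×18.998 + 12×1.008 + 1×14.007 = 153.200 → 153.20 g/mol.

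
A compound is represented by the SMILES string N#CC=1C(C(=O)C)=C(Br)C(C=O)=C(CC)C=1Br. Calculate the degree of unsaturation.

Molecular formula: C12H9Br2NO2.
DoU = (2C + 2 + N − H − X) / 2, where X is the halogen count and O/S are ignored.
    = (2·12 + 2 + 1 − 9 − 2) / 2 = 16 / 2 = 8.

8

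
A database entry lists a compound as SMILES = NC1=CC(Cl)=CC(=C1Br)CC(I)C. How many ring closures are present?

In SMILES, each pair of matching ring-closure digits denotes one ring-closing bond; the number of such bonds equals the number of independent rings.
Ring-closure bonds here: 1.

1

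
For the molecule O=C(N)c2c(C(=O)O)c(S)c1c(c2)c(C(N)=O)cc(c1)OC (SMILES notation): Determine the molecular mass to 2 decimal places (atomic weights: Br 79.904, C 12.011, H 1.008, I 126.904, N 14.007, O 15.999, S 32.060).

First, the molecular formula is C14H12N2O5S (counting implicit H from valence).
  C: 14 × 12.011 = 168.154
  H: 12 × 1.008 = 12.096
  N: 2 × 14.007 = 28.014
  O: 5 × 15.999 = 79.995
  S: 1 × 32.060 = 32.060
Sum: 14×12.011 + 12×1.008 + 2×14.007 + 5×15.999 + 1×32.060 = 320.319 → 320.32 g/mol.

320.32 g/mol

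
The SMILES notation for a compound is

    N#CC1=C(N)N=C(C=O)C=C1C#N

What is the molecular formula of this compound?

C8H4N4O

Walk through each heavy atom and fill implicit hydrogens from standard valence (C 4, N 3, O 2, S 2, halogen 1):
  atom 1: N, bond orders sum to 3 (valence 3) → 0 H
  atom 2: C, bond orders sum to 4 (valence 4) → 0 H
  atom 3: C, bond orders sum to 4 (valence 4) → 0 H
  atom 4: C, bond orders sum to 4 (valence 4) → 0 H
  atom 5: N, bond orders sum to 1 (valence 3) → 2 H
  atom 6: N, bond orders sum to 3 (valence 3) → 0 H
  atom 7: C, bond orders sum to 4 (valence 4) → 0 H
  atom 8: C, bond orders sum to 3 (valence 4) → 1 H
  atom 9: O, bond orders sum to 2 (valence 2) → 0 H
  atom 10: C, bond orders sum to 3 (valence 4) → 1 H
  atom 11: C, bond orders sum to 4 (valence 4) → 0 H
  atom 12: C, bond orders sum to 4 (valence 4) → 0 H
  atom 13: N, bond orders sum to 3 (valence 3) → 0 H
Totals → C:8, H:4, N:4, O:1.
In Hill order: C8H4N4O.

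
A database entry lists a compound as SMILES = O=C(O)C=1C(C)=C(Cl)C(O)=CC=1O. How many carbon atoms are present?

8

Count every carbon token in the SMILES (each C, including those in ring-closure positions and inside branches).
Carbon count: 8.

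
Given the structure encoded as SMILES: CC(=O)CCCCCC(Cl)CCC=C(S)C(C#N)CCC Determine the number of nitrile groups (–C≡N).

1

The nitrile motif appears at heavy-atom position 17 in the SMILES.
Other groups present: 1 alkene, 1 ketone, 1 thiol.
Nitrile count: 1.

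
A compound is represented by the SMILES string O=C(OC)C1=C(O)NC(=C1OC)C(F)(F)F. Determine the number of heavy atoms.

16

Every atom symbol written in the SMILES (organic subset) is one heavy atom; implicit H are not written.
Heavy atoms by element → C:8, F:3, N:1, O:4.
Total: 16.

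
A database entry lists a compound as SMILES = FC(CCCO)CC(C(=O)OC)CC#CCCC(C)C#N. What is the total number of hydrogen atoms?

24

Walk through each heavy atom and fill implicit hydrogens from standard valence (C 4, N 3, O 2, S 2, halogen 1):
  atom 1: F (halogen, monovalent) → 0 H
  atom 2: C, bond orders sum to 3 (valence 4) → 1 H
  atom 3: C, bond orders sum to 2 (valence 4) → 2 H
  atom 4: C, bond orders sum to 2 (valence 4) → 2 H
  atom 5: C, bond orders sum to 2 (valence 4) → 2 H
  atom 6: O, bond orders sum to 1 (valence 2) → 1 H
  atom 7: C, bond orders sum to 2 (valence 4) → 2 H
  atom 8: C, bond orders sum to 3 (valence 4) → 1 H
  atom 9: C, bond orders sum to 4 (valence 4) → 0 H
  atom 10: O, bond orders sum to 2 (valence 2) → 0 H
  atom 11: O, bond orders sum to 2 (valence 2) → 0 H
  atom 12: C, bond orders sum to 1 (valence 4) → 3 H
  atom 13: C, bond orders sum to 2 (valence 4) → 2 H
  atom 14: C, bond orders sum to 4 (valence 4) → 0 H
  atom 15: C, bond orders sum to 4 (valence 4) → 0 H
  atom 16: C, bond orders sum to 2 (valence 4) → 2 H
  atom 17: C, bond orders sum to 2 (valence 4) → 2 H
  atom 18: C, bond orders sum to 3 (valence 4) → 1 H
  atom 19: C, bond orders sum to 1 (valence 4) → 3 H
  atom 20: C, bond orders sum to 4 (valence 4) → 0 H
  atom 21: N, bond orders sum to 3 (valence 3) → 0 H
Total hydrogens: 24.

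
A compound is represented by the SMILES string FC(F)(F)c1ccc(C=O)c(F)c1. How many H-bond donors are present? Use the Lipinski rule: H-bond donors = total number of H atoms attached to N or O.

0

Donors: find every N or O and count the H atoms it carries.
  atom 10 (O): bond orders sum to 2 → 0 H
Lipinski HBD = 0.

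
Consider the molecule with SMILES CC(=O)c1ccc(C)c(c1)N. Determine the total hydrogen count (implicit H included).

11

Walk through each heavy atom and fill implicit hydrogens from standard valence (C 4, N 3, O 2, S 2, halogen 1); for lowercase aromatic atoms, an aromatic c carries 1 H when it has two neighbours and 0 H with three, and aromatic n carries 0 H:
  atom 1: C, bond orders sum to 1 (valence 4) → 3 H
  atom 2: C, bond orders sum to 4 (valence 4) → 0 H
  atom 3: O, bond orders sum to 2 (valence 2) → 0 H
  atom 4: aromatic c, 3 neighbours → 0 H
  atom 5: aromatic c, 2 neighbours → 1 H
  atom 6: aromatic c, 2 neighbours → 1 H
  atom 7: aromatic c, 3 neighbours → 0 H
  atom 8: C, bond orders sum to 1 (valence 4) → 3 H
  atom 9: aromatic c, 3 neighbours → 0 H
  atom 10: aromatic c, 2 neighbours → 1 H
  atom 11: N, bond orders sum to 1 (valence 3) → 2 H
Total hydrogens: 11.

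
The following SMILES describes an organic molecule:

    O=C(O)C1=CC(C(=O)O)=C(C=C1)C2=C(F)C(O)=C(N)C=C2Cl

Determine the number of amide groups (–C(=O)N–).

Scan the SMILES for the amide motif — none present.
Groups that are present: 2 carboxylic acid, 1 hydroxyl, 1 primary amine.

0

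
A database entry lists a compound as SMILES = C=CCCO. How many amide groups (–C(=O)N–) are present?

Scan the SMILES for the amide motif — none present.
Groups that are present: 1 alkene, 1 hydroxyl.

0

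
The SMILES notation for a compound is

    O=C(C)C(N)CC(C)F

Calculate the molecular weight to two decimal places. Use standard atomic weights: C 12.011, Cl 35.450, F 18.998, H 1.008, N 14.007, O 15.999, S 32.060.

First, the molecular formula is C6H12FNO (counting implicit H from valence).
  C: 6 × 12.011 = 72.066
  F: 1 × 18.998 = 18.998
  H: 12 × 1.008 = 12.096
  N: 1 × 14.007 = 14.007
  O: 1 × 15.999 = 15.999
Sum: 6×12.011 + 1×18.998 + 12×1.008 + 1×14.007 + 1×15.999 = 133.166 → 133.17 g/mol.

133.17 g/mol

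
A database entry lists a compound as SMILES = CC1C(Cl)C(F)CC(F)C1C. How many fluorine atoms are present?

2

Scan the SMILES for F atoms (remember two-letter symbols like Cl and Br are single atoms).
Fluorine count: 2.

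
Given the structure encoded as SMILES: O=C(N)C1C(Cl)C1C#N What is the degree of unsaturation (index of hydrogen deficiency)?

4

Degree of unsaturation = (number of rings) + (number of π bonds).
Ring closures in the SMILES: 1.
π bonds: 1 double bond (each 1 DoU), 1 triple bond (each 2 DoU) → 3 DoU from unsaturation.
Total DoU = 1 + 3 = 4.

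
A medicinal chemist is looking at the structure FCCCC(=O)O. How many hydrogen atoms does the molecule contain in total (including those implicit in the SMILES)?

7

Walk through each heavy atom and fill implicit hydrogens from standard valence (C 4, N 3, O 2, S 2, halogen 1):
  atom 1: F (halogen, monovalent) → 0 H
  atom 2: C, bond orders sum to 2 (valence 4) → 2 H
  atom 3: C, bond orders sum to 2 (valence 4) → 2 H
  atom 4: C, bond orders sum to 2 (valence 4) → 2 H
  atom 5: C, bond orders sum to 4 (valence 4) → 0 H
  atom 6: O, bond orders sum to 2 (valence 2) → 0 H
  atom 7: O, bond orders sum to 1 (valence 2) → 1 H
Total hydrogens: 7.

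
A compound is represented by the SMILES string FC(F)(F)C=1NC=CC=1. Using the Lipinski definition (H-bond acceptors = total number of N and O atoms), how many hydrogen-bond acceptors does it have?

1

N atoms: 1; O atoms: 0.
Lipinski HBA = 1 + 0 = 1.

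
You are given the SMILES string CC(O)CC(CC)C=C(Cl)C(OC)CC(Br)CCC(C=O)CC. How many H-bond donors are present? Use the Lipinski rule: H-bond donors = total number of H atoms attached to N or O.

Donors: find every N or O and count the H atoms it carries.
  atom 3 (O): bond orders sum to 1 → 1 H
  atom 12 (O): bond orders sum to 2 → 0 H
  atom 21 (O): bond orders sum to 2 → 0 H
Lipinski HBD = 1.

1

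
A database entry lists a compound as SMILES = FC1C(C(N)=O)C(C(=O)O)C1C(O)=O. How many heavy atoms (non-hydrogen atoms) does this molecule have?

14

Every atom symbol written in the SMILES (organic subset) is one heavy atom; implicit H are not written.
Heavy atoms by element → C:7, F:1, N:1, O:5.
Total: 14.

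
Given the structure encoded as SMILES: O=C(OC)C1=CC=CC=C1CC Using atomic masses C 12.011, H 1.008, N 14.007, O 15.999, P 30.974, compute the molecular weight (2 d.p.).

164.20 g/mol

First, the molecular formula is C10H12O2 (counting implicit H from valence).
  C: 10 × 12.011 = 120.110
  H: 12 × 1.008 = 12.096
  O: 2 × 15.999 = 31.998
Sum: 10×12.011 + 12×1.008 + 2×15.999 = 164.204 → 164.20 g/mol.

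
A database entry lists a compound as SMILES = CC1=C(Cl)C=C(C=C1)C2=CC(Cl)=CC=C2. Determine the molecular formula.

Walk through each heavy atom and fill implicit hydrogens from standard valence (C 4, N 3, O 2, S 2, halogen 1):
  atom 1: C, bond orders sum to 1 (valence 4) → 3 H
  atom 2: C, bond orders sum to 4 (valence 4) → 0 H
  atom 3: C, bond orders sum to 4 (valence 4) → 0 H
  atom 4: Cl (halogen, monovalent) → 0 H
  atom 5: C, bond orders sum to 3 (valence 4) → 1 H
  atom 6: C, bond orders sum to 4 (valence 4) → 0 H
  atom 7: C, bond orders sum to 3 (valence 4) → 1 H
  atom 8: C, bond orders sum to 3 (valence 4) → 1 H
  atom 9: C, bond orders sum to 4 (valence 4) → 0 H
  atom 10: C, bond orders sum to 3 (valence 4) → 1 H
  atom 11: C, bond orders sum to 4 (valence 4) → 0 H
  atom 12: Cl (halogen, monovalent) → 0 H
  atom 13: C, bond orders sum to 3 (valence 4) → 1 H
  atom 14: C, bond orders sum to 3 (valence 4) → 1 H
  atom 15: C, bond orders sum to 3 (valence 4) → 1 H
Totals → C:13, H:10, Cl:2.
In Hill order: C13H10Cl2.

C13H10Cl2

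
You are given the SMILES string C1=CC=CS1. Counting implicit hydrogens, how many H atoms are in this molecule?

Walk through each heavy atom and fill implicit hydrogens from standard valence (C 4, N 3, O 2, S 2, halogen 1):
  atom 1: C, bond orders sum to 3 (valence 4) → 1 H
  atom 2: C, bond orders sum to 3 (valence 4) → 1 H
  atom 3: C, bond orders sum to 3 (valence 4) → 1 H
  atom 4: C, bond orders sum to 3 (valence 4) → 1 H
  atom 5: S, bond orders sum to 2 (valence 2) → 0 H
Total hydrogens: 4.

4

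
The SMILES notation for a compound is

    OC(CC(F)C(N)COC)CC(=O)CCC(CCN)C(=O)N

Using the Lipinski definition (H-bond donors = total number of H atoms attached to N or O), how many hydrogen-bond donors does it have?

7

Donors: find every N or O and count the H atoms it carries.
  atom 1 (O): bond orders sum to 1 → 1 H
  atom 7 (N): bond orders sum to 1 → 2 H
  atom 9 (O): bond orders sum to 2 → 0 H
  atom 13 (O): bond orders sum to 2 → 0 H
  atom 19 (N): bond orders sum to 1 → 2 H
  atom 21 (O): bond orders sum to 2 → 0 H
  atom 22 (N): bond orders sum to 1 → 2 H
Lipinski HBD = 7.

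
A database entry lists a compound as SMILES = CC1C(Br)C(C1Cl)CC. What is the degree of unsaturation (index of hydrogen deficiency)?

Degree of unsaturation = (number of rings) + (number of π bonds).
Ring closures in the SMILES: 1.
π bonds: none → 0 DoU from unsaturation.
Total DoU = 1 + 0 = 1.

1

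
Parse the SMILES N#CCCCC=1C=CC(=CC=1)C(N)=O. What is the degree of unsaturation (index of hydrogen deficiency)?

Degree of unsaturation = (number of rings) + (number of π bonds).
Ring closures in the SMILES: 1.
π bonds: 4 double bonds (each 1 DoU), 1 triple bond (each 2 DoU) → 6 DoU from unsaturation.
Total DoU = 1 + 6 = 7.

7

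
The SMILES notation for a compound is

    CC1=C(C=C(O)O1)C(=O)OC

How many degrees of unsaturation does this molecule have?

Molecular formula: C7H8O4.
DoU = (2C + 2 + N − H − X) / 2, where X is the halogen count and O/S are ignored.
    = (2·7 + 2 + 0 − 8 − 0) / 2 = 8 / 2 = 4.

4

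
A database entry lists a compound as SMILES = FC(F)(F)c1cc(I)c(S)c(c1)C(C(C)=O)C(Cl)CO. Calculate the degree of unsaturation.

Molecular formula: C12H11ClF3IO2S.
DoU = (2C + 2 + N − H − X) / 2, where X is the halogen count and O/S are ignored.
    = (2·12 + 2 + 0 − 11 − 5) / 2 = 10 / 2 = 5.

5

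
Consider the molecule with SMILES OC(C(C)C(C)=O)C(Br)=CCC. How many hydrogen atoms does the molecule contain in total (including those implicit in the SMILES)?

Walk through each heavy atom and fill implicit hydrogens from standard valence (C 4, N 3, O 2, S 2, halogen 1):
  atom 1: O, bond orders sum to 1 (valence 2) → 1 H
  atom 2: C, bond orders sum to 3 (valence 4) → 1 H
  atom 3: C, bond orders sum to 3 (valence 4) → 1 H
  atom 4: C, bond orders sum to 1 (valence 4) → 3 H
  atom 5: C, bond orders sum to 4 (valence 4) → 0 H
  atom 6: C, bond orders sum to 1 (valence 4) → 3 H
  atom 7: O, bond orders sum to 2 (valence 2) → 0 H
  atom 8: C, bond orders sum to 4 (valence 4) → 0 H
  atom 9: Br (halogen, monovalent) → 0 H
  atom 10: C, bond orders sum to 3 (valence 4) → 1 H
  atom 11: C, bond orders sum to 2 (valence 4) → 2 H
  atom 12: C, bond orders sum to 1 (valence 4) → 3 H
Total hydrogens: 15.

15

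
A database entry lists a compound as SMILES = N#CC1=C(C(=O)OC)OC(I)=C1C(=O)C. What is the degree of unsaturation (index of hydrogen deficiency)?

Degree of unsaturation = (number of rings) + (number of π bonds).
Ring closures in the SMILES: 1.
π bonds: 4 double bonds (each 1 DoU), 1 triple bond (each 2 DoU) → 6 DoU from unsaturation.
Total DoU = 1 + 6 = 7.

7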